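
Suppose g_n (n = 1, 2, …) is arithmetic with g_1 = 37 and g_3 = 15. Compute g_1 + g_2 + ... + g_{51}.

Common difference d = (15 - 37) / (3 - 1) = -11.
g_n = 37 + (n - 1)·(-11).
g_{51} = -513; S = 51·(37 + (-513))/2 = -12138.

-12138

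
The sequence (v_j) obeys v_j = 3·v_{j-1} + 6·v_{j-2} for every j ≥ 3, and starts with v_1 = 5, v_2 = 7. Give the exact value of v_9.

322299

Applying the relation repeatedly:
v_3 = 51;  v_4 = 195;  v_5 = 891;  v_6 = 3843;  v_7 = 16875;  v_8 = 73683;  v_9 = 322299.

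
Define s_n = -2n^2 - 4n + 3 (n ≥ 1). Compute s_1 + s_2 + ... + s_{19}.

Over n = 1..19: Σn = 190, Σn² = 2470.
Total = (-2)·2470 + (-4)·190 + (3)·19 = -5643.

-5643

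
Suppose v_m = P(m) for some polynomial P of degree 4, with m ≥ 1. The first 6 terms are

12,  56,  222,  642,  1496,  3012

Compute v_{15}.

1st diffs: 44, 166, 420, 854, 1516.
2nd diffs: 122, 254, 434, 662.
3rd diffs: 132, 180, 228.
4th diffs: 48, 48 (constant).
So v_m = 2m^4 + 2m^3 - m^2 + 3m + 6.
Evaluating at m = 15 gives v_{15} = 107826.

107826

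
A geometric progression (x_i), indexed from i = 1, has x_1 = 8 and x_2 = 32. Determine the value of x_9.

Common ratio r = 4.
x_i = 8·4^(i-1).
x_9 = 8·4^8 = 524288.

524288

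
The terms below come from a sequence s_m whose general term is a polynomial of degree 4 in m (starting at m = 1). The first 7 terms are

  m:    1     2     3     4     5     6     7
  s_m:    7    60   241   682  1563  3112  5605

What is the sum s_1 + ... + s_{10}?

1st diffs: 53, 181, 441, 881, 1549, 2493.
2nd diffs: 128, 260, 440, 668, 944.
3rd diffs: 132, 180, 228, 276.
4th diffs: 48, 48, 48 (constant).
So s_m = 2m^4 + 2m^3 + 2m^2 + 3m - 2.
Continuing: 9366, 14767, 22228.
Summing m = 1..10 (10 terms) gives 57631.

57631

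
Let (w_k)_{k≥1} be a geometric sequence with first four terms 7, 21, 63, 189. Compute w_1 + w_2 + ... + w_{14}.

Common ratio r = 3.
w_k = 7·3^(k-1).
S = 7·(3^14 - 1)/(3 - 1) = 7·(4782969 - 1)/(2) = 16740388.

16740388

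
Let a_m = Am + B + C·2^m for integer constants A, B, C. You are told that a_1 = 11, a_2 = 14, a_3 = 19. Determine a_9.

529

Write the equations: A + B + 2C = 11; 2A + B + 4C = 14; 3A + B + 8C = 19.
Subtracting the first from the second: A + 2C = 3.
Subtracting the second from the third: A + 4C = 5.
Solving: C = 1, A = 1, then B = 8.
So a_m = 1·m + 8 + 1·2^m; at m=9 this is 529.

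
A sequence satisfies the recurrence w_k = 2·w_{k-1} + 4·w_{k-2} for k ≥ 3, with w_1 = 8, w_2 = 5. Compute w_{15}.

45981696

Applying the relation repeatedly:
w_3 = 42, w_4 = 104, w_5 = 376, …, w_{12} = 1356800, w_{13} = 4390912, w_{14} = 14209024, w_{15} = 45981696.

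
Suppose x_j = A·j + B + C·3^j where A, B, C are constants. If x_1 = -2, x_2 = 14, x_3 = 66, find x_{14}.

At j = 1, 2, 3: A + B + 3C = -2; 2A + B + 9C = 14; 3A + B + 27C = 66.
Subtracting the first from the second: A + 6C = 16.
Subtracting the second from the third: A + 18C = 52.
Solving: C = 3, A = -2, then B = -9.
So x_j = -2·j + (-9) + 3·3^j; at j=14 this is 14348870.

14348870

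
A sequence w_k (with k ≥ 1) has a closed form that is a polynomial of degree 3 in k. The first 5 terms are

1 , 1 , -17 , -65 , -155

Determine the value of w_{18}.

-10607

1st diffs: 0, -18, -48, -90.
2nd diffs: -18, -30, -42.
3rd diffs: -12, -12 (constant).
Newton forward-difference form: w_k = 1 + (-18)·C(k-1,2) + (-12)·C(k-1,3).
At k = 18: k-1 = 17, so w_{18} = 1 - 2448 - 8160 = -10607.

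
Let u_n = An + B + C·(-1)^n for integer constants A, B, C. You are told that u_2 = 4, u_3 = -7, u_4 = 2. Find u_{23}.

Plug in n = 2, 3, 4: 2A + B + C = 4; 3A + B - C = -7; 4A + B + C = 2.
Subtracting the first from the second: A - 2C = -11.
Subtracting the second from the third: A + 2C = 9.
Solving: C = 5, A = -1, then B = 1.
Hence u_{23} = -1·23 + 1 + 5·(-1) = -27.

-27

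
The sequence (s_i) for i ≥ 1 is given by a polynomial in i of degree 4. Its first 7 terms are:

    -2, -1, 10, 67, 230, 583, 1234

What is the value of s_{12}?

14419

1st diffs: 1, 11, 57, 163, 353, 651.
2nd diffs: 10, 46, 106, 190, 298.
3rd diffs: 36, 60, 84, 108.
4th diffs: 24, 24, 24 (constant).
Newton forward-difference form: s_i = -2 + 1·C(i-1,1) + 10·C(i-1,2) + 36·C(i-1,3) + 24·C(i-1,4).
At i = 12: i-1 = 11, so s_{12} = -2 + 11 + 550 + 5940 + 7920 = 14419.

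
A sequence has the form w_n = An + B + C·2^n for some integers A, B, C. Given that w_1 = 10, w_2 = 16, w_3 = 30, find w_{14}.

65512

Write the equations: A + B + 2C = 10; 2A + B + 4C = 16; 3A + B + 8C = 30.
Subtracting the first from the second: A + 2C = 6.
Subtracting the second from the third: A + 4C = 14.
Solving: C = 4, A = -2, then B = 4.
So w_n = -2·n + 4 + 4·2^n; at n=14 this is 65512.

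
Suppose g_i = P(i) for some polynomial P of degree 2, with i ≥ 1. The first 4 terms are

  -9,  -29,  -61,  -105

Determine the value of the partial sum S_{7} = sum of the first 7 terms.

-903

1st diffs: -20, -32, -44.
2nd diffs: -12, -12 (constant).
Newton forward-difference form: g_i = -9 + (-20)·C(i-1,1) + (-12)·C(i-1,2).
Continuing: -161, -229, -309.
Summing i = 1..7 (7 terms) gives -903.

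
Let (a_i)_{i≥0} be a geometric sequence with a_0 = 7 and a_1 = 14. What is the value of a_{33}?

60129542144

Common ratio r = 2.
a_i = 7·2^(i-0).
a_{33} = 7·2^33 = 60129542144.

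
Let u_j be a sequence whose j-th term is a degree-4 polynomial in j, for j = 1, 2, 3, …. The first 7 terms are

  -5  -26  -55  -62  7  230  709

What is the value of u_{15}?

1st diffs: -21, -29, -7, 69, 223, 479.
2nd diffs: -8, 22, 76, 154, 256.
3rd diffs: 30, 54, 78, 102.
4th diffs: 24, 24, 24 (constant).
Newton forward-difference form: u_j = -5 + (-21)·C(j-1,1) + (-8)·C(j-1,2) + 30·C(j-1,3) + 24·C(j-1,4).
At j = 15: j-1 = 14, so u_{15} = -5 - 294 - 728 + 10920 + 24024 = 33917.

33917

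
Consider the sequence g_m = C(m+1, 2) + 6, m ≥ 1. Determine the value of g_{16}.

142

C(17, 2) = 136, so g_{16} = 142.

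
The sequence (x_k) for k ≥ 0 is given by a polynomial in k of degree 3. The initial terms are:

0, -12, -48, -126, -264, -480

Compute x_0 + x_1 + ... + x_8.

-4716

1st diffs: -12, -36, -78, -138, -216.
2nd diffs: -24, -42, -60, -78.
3rd diffs: -18, -18, -18 (constant).
Newton forward-difference form: x_k = (-12)·C(k,1) + (-24)·C(k,2) + (-18)·C(k,3).
Continuing: -792, -1218, -1776.
Summing k = 0..8 (9 terms) gives -4716.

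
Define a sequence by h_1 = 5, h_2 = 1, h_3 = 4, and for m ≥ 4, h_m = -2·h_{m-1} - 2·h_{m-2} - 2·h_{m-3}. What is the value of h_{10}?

-192

Iterate the recurrence:
h_4 = -20, h_5 = 30, h_6 = -28, h_7 = 36, h_8 = -76, h_9 = 136, h_{10} = -192.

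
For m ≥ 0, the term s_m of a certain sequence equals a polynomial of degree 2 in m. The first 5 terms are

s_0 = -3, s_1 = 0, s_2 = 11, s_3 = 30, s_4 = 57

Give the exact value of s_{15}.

1st diffs: 3, 11, 19, 27.
2nd diffs: 8, 8, 8 (constant).
Newton forward-difference form: s_m = -3 + 3·C(m,1) + 8·C(m,2).
At m = 15: m = 15, so s_{15} = -3 + 45 + 840 = 882.

882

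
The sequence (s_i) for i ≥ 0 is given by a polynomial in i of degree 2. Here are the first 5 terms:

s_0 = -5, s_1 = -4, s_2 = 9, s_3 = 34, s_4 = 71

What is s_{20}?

1st diffs: 1, 13, 25, 37.
2nd diffs: 12, 12, 12 (constant).
Newton forward-difference form: s_i = -5 + 1·C(i,1) + 12·C(i,2).
At i = 20: i = 20, so s_{20} = -5 + 20 + 2280 = 2295.

2295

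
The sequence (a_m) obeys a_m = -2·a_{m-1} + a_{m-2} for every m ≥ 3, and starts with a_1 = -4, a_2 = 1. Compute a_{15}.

Applying the relation repeatedly:
a_3 = -6, a_4 = 13, a_5 = -32, …, a_{12} = 15253, a_{13} = -36824, a_{14} = 88901, a_{15} = -214626.

-214626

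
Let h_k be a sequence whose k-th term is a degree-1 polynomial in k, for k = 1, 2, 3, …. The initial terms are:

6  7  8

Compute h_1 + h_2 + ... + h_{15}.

195

1st diffs: 1, 1 (constant).
So h_k = k + 5.
Continuing: …, 9, 10, 11, 12, …, h_{15} = 20.
Summing k = 1..15 (15 terms) gives 195.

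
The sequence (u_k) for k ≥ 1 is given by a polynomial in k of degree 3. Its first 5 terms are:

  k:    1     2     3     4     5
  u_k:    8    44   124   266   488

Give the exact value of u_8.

1814

1st diffs: 36, 80, 142, 222.
2nd diffs: 44, 62, 80.
3rd diffs: 18, 18 (constant).
So u_k = 3k^3 + 4k^2 + 3k - 2.
Evaluating at k = 8 gives u_8 = 1814.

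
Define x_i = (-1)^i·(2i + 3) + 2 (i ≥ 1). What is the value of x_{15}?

-31

(-1)^15 = -1; 2i + 3 at i=15 is 33; so x_{15} = -31.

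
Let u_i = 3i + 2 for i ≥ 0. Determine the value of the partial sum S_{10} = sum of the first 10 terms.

155

Over i = 0..9: Σi = 45.
Total = (3)·45 + (2)·10 = 155.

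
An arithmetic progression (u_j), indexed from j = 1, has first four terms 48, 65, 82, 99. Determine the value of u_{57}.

Common difference d = 17.
u_j = 48 + (j - 1)·17.
u_{57} = 48 + 56·17 = 1000.

1000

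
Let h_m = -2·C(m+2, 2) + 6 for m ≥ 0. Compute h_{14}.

C(16, 2) = 120, so h_{14} = -234.

-234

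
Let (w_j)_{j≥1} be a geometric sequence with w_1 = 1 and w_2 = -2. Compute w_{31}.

1073741824

Common ratio r = -2.
w_j = 1·(-2)^(j-1).
w_{31} = 1·(-2)^30 = 1073741824.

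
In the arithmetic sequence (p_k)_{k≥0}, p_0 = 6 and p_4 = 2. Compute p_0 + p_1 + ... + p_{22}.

-115

Common difference d = (2 - 6) / (4 - 0) = -1.
p_k = 6 + (k - 0)·(-1).
p_{22} = -16; S = 23·(6 + (-16))/2 = -115.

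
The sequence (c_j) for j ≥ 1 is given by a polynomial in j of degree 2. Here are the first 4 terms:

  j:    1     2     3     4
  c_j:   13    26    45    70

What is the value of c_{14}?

650

1st diffs: 13, 19, 25.
2nd diffs: 6, 6 (constant).
Newton forward-difference form: c_j = 13 + 13·C(j-1,1) + 6·C(j-1,2).
At j = 14: j-1 = 13, so c_{14} = 13 + 169 + 468 = 650.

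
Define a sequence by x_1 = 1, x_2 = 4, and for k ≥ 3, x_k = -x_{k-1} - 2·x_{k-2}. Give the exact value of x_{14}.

x_3 = -6  x_4 = -2  x_5 = 14  …  x_{11} = 78  x_{12} = 70  x_{13} = -226  x_{14} = 86.

86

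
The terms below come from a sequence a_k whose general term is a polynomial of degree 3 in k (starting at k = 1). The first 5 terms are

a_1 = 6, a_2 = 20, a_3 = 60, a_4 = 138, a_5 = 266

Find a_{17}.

1st diffs: 14, 40, 78, 128.
2nd diffs: 26, 38, 50.
3rd diffs: 12, 12 (constant).
So a_k = 2k^3 + k^2 - 3k + 6.
Evaluating at k = 17 gives a_{17} = 10070.

10070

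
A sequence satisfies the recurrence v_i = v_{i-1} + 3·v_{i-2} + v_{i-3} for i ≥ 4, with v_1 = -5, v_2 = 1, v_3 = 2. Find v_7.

Compute successive terms:
v_4 = 0;  v_5 = 7;  v_6 = 9;  v_7 = 30.

30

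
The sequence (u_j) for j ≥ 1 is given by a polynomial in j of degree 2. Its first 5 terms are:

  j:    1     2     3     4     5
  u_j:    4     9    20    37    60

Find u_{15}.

1st diffs: 5, 11, 17, 23.
2nd diffs: 6, 6, 6 (constant).
Newton forward-difference form: u_j = 4 + 5·C(j-1,1) + 6·C(j-1,2).
At j = 15: j-1 = 14, so u_{15} = 4 + 70 + 546 = 620.

620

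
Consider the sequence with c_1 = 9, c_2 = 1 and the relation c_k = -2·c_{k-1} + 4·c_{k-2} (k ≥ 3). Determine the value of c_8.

Compute successive terms:
c_3 = 34;  c_4 = -64;  c_5 = 264;  c_6 = -784;  c_7 = 2624;  c_8 = -8384.

-8384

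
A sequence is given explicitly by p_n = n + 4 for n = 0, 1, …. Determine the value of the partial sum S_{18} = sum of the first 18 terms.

Over n = 0..17: Σn = 153.
Total = (1)·153 + (4)·18 = 225.

225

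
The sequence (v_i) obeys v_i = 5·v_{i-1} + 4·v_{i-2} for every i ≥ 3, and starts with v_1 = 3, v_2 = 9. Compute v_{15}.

66531668217

v_3 = 57; v_4 = 321; v_5 = 1833; …; v_{12} = 358960641; v_{13} = 2046636393; v_{14} = 11669024529; v_{15} = 66531668217.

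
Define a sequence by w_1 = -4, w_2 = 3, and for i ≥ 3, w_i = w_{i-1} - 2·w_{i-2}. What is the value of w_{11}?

-169

Compute successive terms:
w_3 = 11, w_4 = 5, w_5 = -17, w_6 = -27, w_7 = 7, w_8 = 61, w_9 = 47, w_{10} = -75, w_{11} = -169.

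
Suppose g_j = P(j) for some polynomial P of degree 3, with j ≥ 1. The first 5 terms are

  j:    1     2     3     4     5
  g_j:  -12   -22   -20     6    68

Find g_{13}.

3300

1st diffs: -10, 2, 26, 62.
2nd diffs: 12, 24, 36.
3rd diffs: 12, 12 (constant).
Newton forward-difference form: g_j = -12 + (-10)·C(j-1,1) + 12·C(j-1,2) + 12·C(j-1,3).
At j = 13: j-1 = 12, so g_{13} = -12 - 120 + 792 + 2640 = 3300.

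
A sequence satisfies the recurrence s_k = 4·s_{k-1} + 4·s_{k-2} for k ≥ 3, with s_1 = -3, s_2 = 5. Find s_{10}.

Iterate the recurrence:
s_3 = 8, s_4 = 52, s_5 = 240, s_6 = 1168, s_7 = 5632, s_8 = 27200, s_9 = 131328, s_{10} = 634112.

634112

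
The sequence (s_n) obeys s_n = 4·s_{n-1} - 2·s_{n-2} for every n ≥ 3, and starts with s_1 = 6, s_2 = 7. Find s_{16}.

123041920

Step forward from the initial values:
s_3 = 16  s_4 = 50  s_5 = 168  …  s_{13} = 3091584  s_{14} = 10555328  s_{15} = 36038144  s_{16} = 123041920.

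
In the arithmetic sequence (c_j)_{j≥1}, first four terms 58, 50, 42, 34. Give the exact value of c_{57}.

-390

Common difference d = -8.
c_j = 58 + (j - 1)·(-8).
c_{57} = 58 + 56·(-8) = -390.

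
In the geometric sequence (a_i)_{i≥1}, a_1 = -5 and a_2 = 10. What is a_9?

-1280

Common ratio r = -2.
a_i = (-5)·(-2)^(i-1).
a_9 = (-5)·(-2)^8 = -1280.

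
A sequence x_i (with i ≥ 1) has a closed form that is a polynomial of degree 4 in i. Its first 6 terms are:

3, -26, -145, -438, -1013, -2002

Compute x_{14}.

1st diffs: -29, -119, -293, -575, -989.
2nd diffs: -90, -174, -282, -414.
3rd diffs: -84, -108, -132.
4th diffs: -24, -24 (constant).
Newton forward-difference form: x_i = 3 + (-29)·C(i-1,1) + (-90)·C(i-1,2) + (-84)·C(i-1,3) + (-24)·C(i-1,4).
At i = 14: i-1 = 13, so x_{14} = 3 - 377 - 7020 - 24024 - 17160 = -48578.

-48578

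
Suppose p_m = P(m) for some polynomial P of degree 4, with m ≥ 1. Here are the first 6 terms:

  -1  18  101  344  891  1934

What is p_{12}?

1st diffs: 19, 83, 243, 547, 1043.
2nd diffs: 64, 160, 304, 496.
3rd diffs: 96, 144, 192.
4th diffs: 48, 48 (constant).
Newton forward-difference form: p_m = -1 + 19·C(m-1,1) + 64·C(m-1,2) + 96·C(m-1,3) + 48·C(m-1,4).
At m = 12: m-1 = 11, so p_{12} = -1 + 209 + 3520 + 15840 + 15840 = 35408.

35408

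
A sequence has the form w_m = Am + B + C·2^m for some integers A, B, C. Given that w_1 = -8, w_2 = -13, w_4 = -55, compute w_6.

Write the equations: A + B + 2C = -8; 2A + B + 4C = -13; 4A + B + 16C = -55.
Subtracting the first from the second: A + 2C = -5.
Subtracting the second from the third: 2A + 12C = -42.
Solving: C = -4, A = 3, then B = -3.
Therefore w_6 = 18 + (-3) + (-4)·64 = -241.

-241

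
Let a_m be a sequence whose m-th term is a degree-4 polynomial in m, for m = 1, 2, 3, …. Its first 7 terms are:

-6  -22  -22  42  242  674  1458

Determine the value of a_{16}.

1st diffs: -16, 0, 64, 200, 432, 784.
2nd diffs: 16, 64, 136, 232, 352.
3rd diffs: 48, 72, 96, 120.
4th diffs: 24, 24, 24 (constant).
Newton forward-difference form: a_m = -6 + (-16)·C(m-1,1) + 16·C(m-1,2) + 48·C(m-1,3) + 24·C(m-1,4).
At m = 16: m-1 = 15, so a_{16} = -6 - 240 + 1680 + 21840 + 32760 = 56034.

56034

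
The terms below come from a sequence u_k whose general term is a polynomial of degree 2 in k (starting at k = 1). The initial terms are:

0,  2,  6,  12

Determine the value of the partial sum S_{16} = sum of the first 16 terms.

1360

1st diffs: 2, 4, 6.
2nd diffs: 2, 2 (constant).
So u_k = k^2 - k.
Continuing: …, 20, 30, 42, 56, …, u_{16} = 240.
Summing k = 1..16 (16 terms) gives 1360.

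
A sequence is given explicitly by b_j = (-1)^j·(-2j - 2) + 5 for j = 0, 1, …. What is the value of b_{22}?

(-1)^22 = 1; -2j - 2 at j=22 is -46; so b_{22} = -41.

-41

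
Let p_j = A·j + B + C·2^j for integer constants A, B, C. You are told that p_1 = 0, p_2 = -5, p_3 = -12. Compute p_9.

-534

Plug in j = 1, 2, 3: A + B + 2C = 0; 2A + B + 4C = -5; 3A + B + 8C = -12.
Subtracting the first from the second: A + 2C = -5.
Subtracting the second from the third: A + 4C = -7.
Solving: C = -1, A = -3, then B = 5.
So p_j = -3·j + 5 + (-1)·2^j; at j=9 this is -534.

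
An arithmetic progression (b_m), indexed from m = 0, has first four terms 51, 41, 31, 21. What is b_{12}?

Common difference d = -10.
b_m = 51 + (m - 0)·(-10).
b_{12} = 51 + 12·(-10) = -69.

-69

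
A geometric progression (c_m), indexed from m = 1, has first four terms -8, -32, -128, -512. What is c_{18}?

Common ratio r = 4.
c_m = (-8)·4^(m-1).
c_{18} = (-8)·4^17 = -137438953472.

-137438953472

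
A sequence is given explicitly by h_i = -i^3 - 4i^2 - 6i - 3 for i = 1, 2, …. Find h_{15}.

h_{15} = -1·15^3 - 4·15^2 - 6·15 - 3 = -4368.

-4368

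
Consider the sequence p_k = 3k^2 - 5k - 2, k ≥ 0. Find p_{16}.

p_{16} = 3·16^2 - 5·16 - 2 = 686.

686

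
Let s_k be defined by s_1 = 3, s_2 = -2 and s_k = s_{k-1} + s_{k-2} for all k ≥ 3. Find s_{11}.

-8

Compute successive terms:
s_3 = 1; s_4 = -1; s_5 = 0; s_6 = -1; s_7 = -1; s_8 = -2; s_9 = -3; s_{10} = -5; s_{11} = -8.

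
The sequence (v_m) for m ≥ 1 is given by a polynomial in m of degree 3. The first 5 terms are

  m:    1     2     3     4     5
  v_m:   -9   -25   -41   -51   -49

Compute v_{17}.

3095

1st diffs: -16, -16, -10, 2.
2nd diffs: 0, 6, 12.
3rd diffs: 6, 6 (constant).
Newton forward-difference form: v_m = -9 + (-16)·C(m-1,1) + 6·C(m-1,3).
At m = 17: m-1 = 16, so v_{17} = -9 - 256 + 3360 = 3095.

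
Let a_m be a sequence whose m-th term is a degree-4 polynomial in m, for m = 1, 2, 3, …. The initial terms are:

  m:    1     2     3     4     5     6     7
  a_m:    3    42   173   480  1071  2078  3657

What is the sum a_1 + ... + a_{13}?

1st diffs: 39, 131, 307, 591, 1007, 1579.
2nd diffs: 92, 176, 284, 416, 572.
3rd diffs: 84, 108, 132, 156.
4th diffs: 24, 24, 24 (constant).
Newton forward-difference form: a_m = 3 + 39·C(m-1,1) + 92·C(m-1,2) + 84·C(m-1,3) + 24·C(m-1,4).
Continuing: …, 5988, 9275, 13746, 19653, …, a_{13} = 36903.
Summing m = 1..13 (13 terms) gives 120341.

120341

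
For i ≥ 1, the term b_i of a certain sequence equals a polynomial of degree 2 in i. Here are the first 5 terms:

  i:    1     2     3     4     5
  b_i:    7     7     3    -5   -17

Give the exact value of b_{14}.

1st diffs: 0, -4, -8, -12.
2nd diffs: -4, -4, -4 (constant).
Newton forward-difference form: b_i = 7 + (-4)·C(i-1,2).
At i = 14: i-1 = 13, so b_{14} = 7 - 312 = -305.

-305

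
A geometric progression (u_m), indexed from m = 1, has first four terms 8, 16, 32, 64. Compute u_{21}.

8388608

Common ratio r = 2.
u_m = 8·2^(m-1).
u_{21} = 8·2^20 = 8388608.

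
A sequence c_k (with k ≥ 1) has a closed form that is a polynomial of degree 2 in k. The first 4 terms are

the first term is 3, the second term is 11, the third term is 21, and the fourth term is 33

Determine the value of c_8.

101

1st diffs: 8, 10, 12.
2nd diffs: 2, 2 (constant).
So c_k = k^2 + 5k - 3.
Evaluating at k = 8 gives c_8 = 101.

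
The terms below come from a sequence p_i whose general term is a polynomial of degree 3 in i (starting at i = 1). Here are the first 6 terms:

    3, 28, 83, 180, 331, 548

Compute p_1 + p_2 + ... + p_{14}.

25249

1st diffs: 25, 55, 97, 151, 217.
2nd diffs: 30, 42, 54, 66.
3rd diffs: 12, 12, 12 (constant).
Newton forward-difference form: p_i = 3 + 25·C(i-1,1) + 30·C(i-1,2) + 12·C(i-1,3).
Continuing: …, 843, 1228, 1715, 2316, …, p_{14} = 6100.
Summing i = 1..14 (14 terms) gives 25249.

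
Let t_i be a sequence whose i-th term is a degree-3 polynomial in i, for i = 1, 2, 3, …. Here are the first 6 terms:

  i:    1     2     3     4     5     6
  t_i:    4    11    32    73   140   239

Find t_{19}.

7168

1st diffs: 7, 21, 41, 67, 99.
2nd diffs: 14, 20, 26, 32.
3rd diffs: 6, 6, 6 (constant).
Newton forward-difference form: t_i = 4 + 7·C(i-1,1) + 14·C(i-1,2) + 6·C(i-1,3).
At i = 19: i-1 = 18, so t_{19} = 4 + 126 + 2142 + 4896 = 7168.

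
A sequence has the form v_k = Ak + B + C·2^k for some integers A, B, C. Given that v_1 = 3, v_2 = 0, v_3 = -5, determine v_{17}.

-131083

The three given values yield: A + B + 2C = 3; 2A + B + 4C = 0; 3A + B + 8C = -5.
Subtracting the first from the second: A + 2C = -3.
Subtracting the second from the third: A + 4C = -5.
Solving: C = -1, A = -1, then B = 6.
So v_k = -1·k + 6 + (-1)·2^k; at k=17 this is -131083.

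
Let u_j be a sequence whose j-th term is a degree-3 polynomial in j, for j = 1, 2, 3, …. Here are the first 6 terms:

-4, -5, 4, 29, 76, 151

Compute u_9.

1st diffs: -1, 9, 25, 47, 75.
2nd diffs: 10, 16, 22, 28.
3rd diffs: 6, 6, 6 (constant).
Newton forward-difference form: u_j = -4 + (-1)·C(j-1,1) + 10·C(j-1,2) + 6·C(j-1,3).
At j = 9: j-1 = 8, so u_9 = -4 - 8 + 280 + 336 = 604.

604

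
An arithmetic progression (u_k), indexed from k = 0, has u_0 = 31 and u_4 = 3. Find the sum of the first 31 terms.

-2294

Common difference d = (3 - 31) / (4 - 0) = -7.
u_k = 31 + (k - 0)·(-7).
u_{30} = -179; S = 31·(31 + (-179))/2 = -2294.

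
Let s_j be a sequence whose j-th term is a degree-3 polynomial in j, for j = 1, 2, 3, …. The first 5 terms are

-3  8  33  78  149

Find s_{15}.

3609

1st diffs: 11, 25, 45, 71.
2nd diffs: 14, 20, 26.
3rd diffs: 6, 6 (constant).
So s_j = j^3 + j^2 + j - 6.
Evaluating at j = 15 gives s_{15} = 3609.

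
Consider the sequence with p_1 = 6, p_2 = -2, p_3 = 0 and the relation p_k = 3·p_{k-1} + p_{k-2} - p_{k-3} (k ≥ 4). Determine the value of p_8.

-760

Iterate the recurrence:
p_4 = -8; p_5 = -22; p_6 = -74; p_7 = -236; p_8 = -760.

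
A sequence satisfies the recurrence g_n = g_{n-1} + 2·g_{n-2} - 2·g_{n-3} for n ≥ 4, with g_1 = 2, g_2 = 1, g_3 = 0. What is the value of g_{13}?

-124

Compute successive terms:
g_4 = -2; g_5 = -4; g_6 = -8; g_7 = -12; g_8 = -20; g_9 = -28; g_{10} = -44; g_{11} = -60; g_{12} = -92; g_{13} = -124.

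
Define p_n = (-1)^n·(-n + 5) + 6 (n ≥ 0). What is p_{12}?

(-1)^12 = 1; -n + 5 at n=12 is -7; so p_{12} = -1.

-1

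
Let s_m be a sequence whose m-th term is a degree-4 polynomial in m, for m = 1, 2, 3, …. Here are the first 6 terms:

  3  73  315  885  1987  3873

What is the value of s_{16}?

1st diffs: 70, 242, 570, 1102, 1886.
2nd diffs: 172, 328, 532, 784.
3rd diffs: 156, 204, 252.
4th diffs: 48, 48 (constant).
So s_m = 2m^4 + 6m^3 - 2m - 3.
Evaluating at m = 16 gives s_{16} = 155613.

155613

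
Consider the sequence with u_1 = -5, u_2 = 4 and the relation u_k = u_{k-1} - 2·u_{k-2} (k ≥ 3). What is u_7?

Applying the relation repeatedly:
u_3 = 14;  u_4 = 6;  u_5 = -22;  u_6 = -34;  u_7 = 10.

10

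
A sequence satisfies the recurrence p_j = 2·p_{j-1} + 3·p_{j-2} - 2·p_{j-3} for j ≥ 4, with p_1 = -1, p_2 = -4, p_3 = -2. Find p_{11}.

Step forward from the initial values:
p_4 = -14; p_5 = -26; p_6 = -90; p_7 = -230; p_8 = -678; p_9 = -1866; p_{10} = -5306; p_{11} = -14854.

-14854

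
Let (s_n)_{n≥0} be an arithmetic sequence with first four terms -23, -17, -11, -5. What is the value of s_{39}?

Common difference d = 6.
s_n = -23 + (n - 0)·6.
s_{39} = -23 + 39·6 = 211.

211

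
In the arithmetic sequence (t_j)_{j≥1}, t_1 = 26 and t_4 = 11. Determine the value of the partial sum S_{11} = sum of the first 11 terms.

Common difference d = (11 - 26) / (4 - 1) = -5.
t_j = 26 + (j - 1)·(-5).
t_{11} = -24; S = 11·(26 + (-24))/2 = 11.

11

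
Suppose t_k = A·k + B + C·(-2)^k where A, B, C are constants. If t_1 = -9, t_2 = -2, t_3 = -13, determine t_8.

The three given values yield: A + B - 2C = -9; 2A + B + 4C = -2; 3A + B - 8C = -13.
Subtracting the first from the second: A + 6C = 7.
Subtracting the second from the third: A - 12C = -11.
Solving: C = 1, A = 1, then B = -8.
Therefore t_8 = 8 + (-8) + 1·256 = 256.

256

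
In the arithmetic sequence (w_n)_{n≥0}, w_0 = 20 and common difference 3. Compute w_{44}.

w_n = 20 + (n - 0)·3.
w_{44} = 20 + 44·3 = 152.

152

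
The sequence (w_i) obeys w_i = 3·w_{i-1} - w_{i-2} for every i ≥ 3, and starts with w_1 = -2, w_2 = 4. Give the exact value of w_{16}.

3963782

w_3 = 14; w_4 = 38; w_5 = 100; …; w_{13} = 220894; w_{14} = 578308; w_{15} = 1514030; w_{16} = 3963782.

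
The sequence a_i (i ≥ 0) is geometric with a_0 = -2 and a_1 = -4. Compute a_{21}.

Common ratio r = 2.
a_i = (-2)·2^(i-0).
a_{21} = (-2)·2^21 = -4194304.

-4194304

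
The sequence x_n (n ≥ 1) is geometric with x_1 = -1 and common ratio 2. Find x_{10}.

-512

x_n = (-1)·2^(n-1).
x_{10} = (-1)·2^9 = -512.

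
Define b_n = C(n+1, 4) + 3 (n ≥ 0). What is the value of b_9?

C(10, 4) = 210, so b_9 = 213.

213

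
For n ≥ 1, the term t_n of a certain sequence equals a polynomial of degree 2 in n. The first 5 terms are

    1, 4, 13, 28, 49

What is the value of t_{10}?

244

1st diffs: 3, 9, 15, 21.
2nd diffs: 6, 6, 6 (constant).
So t_n = 3n^2 - 6n + 4.
Evaluating at n = 10 gives t_{10} = 244.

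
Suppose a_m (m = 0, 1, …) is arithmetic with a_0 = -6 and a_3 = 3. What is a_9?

21

Common difference d = (3 - (-6)) / (3 - 0) = 3.
a_m = -6 + (m - 0)·3.
a_9 = -6 + 9·3 = 21.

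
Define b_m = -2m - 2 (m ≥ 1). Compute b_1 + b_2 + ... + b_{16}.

-304

Over m = 1..16: Σm = 136.
Total = (-2)·136 + (-2)·16 = -304.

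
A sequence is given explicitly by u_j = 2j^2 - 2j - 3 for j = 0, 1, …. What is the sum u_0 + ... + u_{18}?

Over j = 0..18: Σj = 171, Σj² = 2109.
Total = (2)·2109 + (-2)·171 + (-3)·19 = 3819.

3819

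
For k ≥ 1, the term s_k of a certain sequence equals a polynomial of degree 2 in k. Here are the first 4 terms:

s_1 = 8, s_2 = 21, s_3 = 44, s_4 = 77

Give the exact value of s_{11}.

588

1st diffs: 13, 23, 33.
2nd diffs: 10, 10 (constant).
So s_k = 5k^2 - 2k + 5.
Evaluating at k = 11 gives s_{11} = 588.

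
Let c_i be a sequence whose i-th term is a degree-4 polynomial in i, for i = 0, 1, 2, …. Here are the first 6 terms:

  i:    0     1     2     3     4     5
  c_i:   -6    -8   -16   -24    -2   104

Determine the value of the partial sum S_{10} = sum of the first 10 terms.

6438

1st diffs: -2, -8, -8, 22, 106.
2nd diffs: -6, 0, 30, 84.
3rd diffs: 6, 30, 54.
4th diffs: 24, 24 (constant).
So c_i = i^4 - 5i^3 + 5i^2 - 3i - 6.
Continuing: 372, 904, 1826, 3288.
Summing i = 0..9 (10 terms) gives 6438.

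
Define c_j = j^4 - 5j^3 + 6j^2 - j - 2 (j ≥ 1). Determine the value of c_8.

c_8 = 1·8^4 - 5·8^3 + 6·8^2 - 1·8 - 2 = 1910.

1910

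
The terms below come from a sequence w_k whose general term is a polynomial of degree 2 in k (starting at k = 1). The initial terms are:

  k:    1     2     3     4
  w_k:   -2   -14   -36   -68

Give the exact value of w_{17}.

-1394

1st diffs: -12, -22, -32.
2nd diffs: -10, -10 (constant).
So w_k = -5k^2 + 3k.
Evaluating at k = 17 gives w_{17} = -1394.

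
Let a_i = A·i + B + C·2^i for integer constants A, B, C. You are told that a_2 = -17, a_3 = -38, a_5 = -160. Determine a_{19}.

-2621454

Plug in i = 2, 3, 5: 2A + B + 4C = -17; 3A + B + 8C = -38; 5A + B + 32C = -160.
Subtracting the first from the second: A + 4C = -21.
Subtracting the second from the third: 2A + 24C = -122.
Solving: C = -5, A = -1, then B = 5.
Hence a_{19} = -1·19 + 5 + (-5)·524288 = -2621454.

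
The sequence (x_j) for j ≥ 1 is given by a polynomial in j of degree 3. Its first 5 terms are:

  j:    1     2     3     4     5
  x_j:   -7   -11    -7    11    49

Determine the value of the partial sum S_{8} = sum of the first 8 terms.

700

1st diffs: -4, 4, 18, 38.
2nd diffs: 8, 14, 20.
3rd diffs: 6, 6 (constant).
So x_j = j^3 - 2j^2 - 5j - 1.
Continuing: 113, 209, 343.
Summing j = 1..8 (8 terms) gives 700.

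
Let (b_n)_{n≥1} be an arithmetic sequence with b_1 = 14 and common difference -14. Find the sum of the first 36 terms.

-8316

b_n = 14 + (n - 1)·(-14).
b_{36} = -476; S = 36·(14 + (-476))/2 = -8316.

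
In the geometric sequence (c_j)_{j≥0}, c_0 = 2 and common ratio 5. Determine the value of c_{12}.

c_j = 2·5^(j-0).
c_{12} = 2·5^12 = 488281250.

488281250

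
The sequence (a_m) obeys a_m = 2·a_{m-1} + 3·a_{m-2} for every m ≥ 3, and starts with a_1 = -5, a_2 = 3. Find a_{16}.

-7174449

Applying the relation repeatedly:
a_3 = -9, a_4 = -9, a_5 = -45, …, a_{13} = -265725, a_{14} = -797157, a_{15} = -2391489, a_{16} = -7174449.
(Characteristic roots are 3 and -1.)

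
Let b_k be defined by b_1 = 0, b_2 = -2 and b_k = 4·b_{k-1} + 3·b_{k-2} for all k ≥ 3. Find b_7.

Applying the relation repeatedly:
b_3 = -8  b_4 = -38  b_5 = -176  b_6 = -818  b_7 = -3800.

-3800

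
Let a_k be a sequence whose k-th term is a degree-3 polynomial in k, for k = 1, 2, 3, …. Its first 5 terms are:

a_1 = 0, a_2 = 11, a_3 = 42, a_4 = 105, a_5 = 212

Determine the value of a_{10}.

1st diffs: 11, 31, 63, 107.
2nd diffs: 20, 32, 44.
3rd diffs: 12, 12 (constant).
Newton forward-difference form: a_k = 11·C(k-1,1) + 20·C(k-1,2) + 12·C(k-1,3).
At k = 10: k-1 = 9, so a_{10} = 99 + 720 + 1008 = 1827.

1827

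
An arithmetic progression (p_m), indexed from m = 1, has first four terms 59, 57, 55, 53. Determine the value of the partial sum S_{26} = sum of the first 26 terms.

884

Common difference d = -2.
p_m = 59 + (m - 1)·(-2).
p_{26} = 9; S = 26·(59 + 9)/2 = 884.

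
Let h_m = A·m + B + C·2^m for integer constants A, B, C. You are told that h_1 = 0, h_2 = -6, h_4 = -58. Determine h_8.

-1242

Write the equations: A + B + 2C = 0; 2A + B + 4C = -6; 4A + B + 16C = -58.
Subtracting the first from the second: A + 2C = -6.
Subtracting the second from the third: 2A + 12C = -52.
Solving: C = -5, A = 4, then B = 6.
Therefore h_8 = 32 + 6 + (-5)·256 = -1242.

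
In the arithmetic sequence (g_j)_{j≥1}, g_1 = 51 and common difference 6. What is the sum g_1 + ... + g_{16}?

g_j = 51 + (j - 1)·6.
g_{16} = 141; S = 16·(51 + 141)/2 = 1536.

1536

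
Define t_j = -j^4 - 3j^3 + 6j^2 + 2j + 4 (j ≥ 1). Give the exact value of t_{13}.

t_{13} = -1·13^4 - 3·13^3 + 6·13^2 + 2·13 + 4 = -34108.

-34108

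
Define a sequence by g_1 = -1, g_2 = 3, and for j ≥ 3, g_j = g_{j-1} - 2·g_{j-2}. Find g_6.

-9

Applying the relation repeatedly:
g_3 = 5;  g_4 = -1;  g_5 = -11;  g_6 = -9.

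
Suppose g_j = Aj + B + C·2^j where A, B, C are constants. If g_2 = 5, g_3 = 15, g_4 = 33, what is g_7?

263

At j = 2, 3, 4: 2A + B + 4C = 5; 3A + B + 8C = 15; 4A + B + 16C = 33.
Subtracting the first from the second: A + 4C = 10.
Subtracting the second from the third: A + 8C = 18.
Solving: C = 2, A = 2, then B = -7.
So g_j = 2·j + (-7) + 2·2^j; at j=7 this is 263.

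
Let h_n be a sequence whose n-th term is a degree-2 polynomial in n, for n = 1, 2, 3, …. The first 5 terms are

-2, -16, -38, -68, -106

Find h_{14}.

1st diffs: -14, -22, -30, -38.
2nd diffs: -8, -8, -8 (constant).
Newton forward-difference form: h_n = -2 + (-14)·C(n-1,1) + (-8)·C(n-1,2).
At n = 14: n-1 = 13, so h_{14} = -2 - 182 - 624 = -808.

-808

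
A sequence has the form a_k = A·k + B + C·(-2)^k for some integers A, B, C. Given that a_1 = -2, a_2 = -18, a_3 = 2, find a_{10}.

-2090

The three given values yield: A + B - 2C = -2; 2A + B + 4C = -18; 3A + B - 8C = 2.
Subtracting the first from the second: A + 6C = -16.
Subtracting the second from the third: A - 12C = 20.
Solving: C = -2, A = -4, then B = -2.
Therefore a_{10} = -40 + (-2) + (-2)·1024 = -2090.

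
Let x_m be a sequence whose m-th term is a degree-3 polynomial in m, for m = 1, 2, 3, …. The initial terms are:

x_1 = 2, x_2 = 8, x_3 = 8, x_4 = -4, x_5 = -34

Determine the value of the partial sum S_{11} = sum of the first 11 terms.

1st diffs: 6, 0, -12, -30.
2nd diffs: -6, -12, -18.
3rd diffs: -6, -6 (constant).
So x_m = -m^3 + 3m^2 + 4m - 4.
Continuing: …, -88, -172, -292, -454, …, x_{11} = -928.
Summing m = 1..11 (11 terms) gives -2618.

-2618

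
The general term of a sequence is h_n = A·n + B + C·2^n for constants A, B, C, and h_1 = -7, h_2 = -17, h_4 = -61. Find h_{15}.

The three given values yield: A + B + 2C = -7; 2A + B + 4C = -17; 4A + B + 16C = -61.
Subtracting the first from the second: A + 2C = -10.
Subtracting the second from the third: 2A + 12C = -44.
Solving: C = -3, A = -4, then B = 3.
Hence h_{15} = -4·15 + 3 + (-3)·32768 = -98361.

-98361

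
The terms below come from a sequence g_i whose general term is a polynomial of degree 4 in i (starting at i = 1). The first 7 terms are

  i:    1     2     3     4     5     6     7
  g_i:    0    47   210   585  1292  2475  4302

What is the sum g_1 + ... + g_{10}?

42243

1st diffs: 47, 163, 375, 707, 1183, 1827.
2nd diffs: 116, 212, 332, 476, 644.
3rd diffs: 96, 120, 144, 168.
4th diffs: 24, 24, 24 (constant).
So g_i = i^4 + 6i^3 - 3i^2 - i - 3.
Continuing: 6965, 10680, 15687.
Summing i = 1..10 (10 terms) gives 42243.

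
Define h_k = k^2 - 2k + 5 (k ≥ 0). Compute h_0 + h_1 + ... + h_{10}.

Over k = 0..10: Σk = 55, Σk² = 385.
Total = (1)·385 + (-2)·55 + (5)·11 = 330.

330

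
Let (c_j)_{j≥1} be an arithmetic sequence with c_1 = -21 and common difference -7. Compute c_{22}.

c_j = -21 + (j - 1)·(-7).
c_{22} = -21 + 21·(-7) = -168.

-168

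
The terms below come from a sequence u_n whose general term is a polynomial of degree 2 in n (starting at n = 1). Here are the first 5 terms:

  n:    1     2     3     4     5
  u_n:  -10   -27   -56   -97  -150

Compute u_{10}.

1st diffs: -17, -29, -41, -53.
2nd diffs: -12, -12, -12 (constant).
Newton forward-difference form: u_n = -10 + (-17)·C(n-1,1) + (-12)·C(n-1,2).
At n = 10: n-1 = 9, so u_{10} = -10 - 153 - 432 = -595.

-595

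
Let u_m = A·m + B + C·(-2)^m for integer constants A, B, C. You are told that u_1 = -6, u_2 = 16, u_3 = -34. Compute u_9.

-2062

Write the equations: A + B - 2C = -6; 2A + B + 4C = 16; 3A + B - 8C = -34.
Subtracting the first from the second: A + 6C = 22.
Subtracting the second from the third: A - 12C = -50.
Solving: C = 4, A = -2, then B = 4.
So u_m = -2·m + 4 + 4·(-2)^m; at m=9 this is -2062.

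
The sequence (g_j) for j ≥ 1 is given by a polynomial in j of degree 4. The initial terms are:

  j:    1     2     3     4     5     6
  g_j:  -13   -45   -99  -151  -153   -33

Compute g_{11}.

1st diffs: -32, -54, -52, -2, 120.
2nd diffs: -22, 2, 50, 122.
3rd diffs: 24, 48, 72.
4th diffs: 24, 24 (constant).
Newton forward-difference form: g_j = -13 + (-32)·C(j-1,1) + (-22)·C(j-1,2) + 24·C(j-1,3) + 24·C(j-1,4).
At j = 11: j-1 = 10, so g_{11} = -13 - 320 - 990 + 2880 + 5040 = 6597.

6597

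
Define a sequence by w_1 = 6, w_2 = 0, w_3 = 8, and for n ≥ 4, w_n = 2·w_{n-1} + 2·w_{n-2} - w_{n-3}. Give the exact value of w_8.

592

Compute successive terms:
w_4 = 10; w_5 = 36; w_6 = 84; w_7 = 230; w_8 = 592.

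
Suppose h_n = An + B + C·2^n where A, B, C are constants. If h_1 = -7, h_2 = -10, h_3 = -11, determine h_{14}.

16310

At n = 1, 2, 3: A + B + 2C = -7; 2A + B + 4C = -10; 3A + B + 8C = -11.
Subtracting the first from the second: A + 2C = -3.
Subtracting the second from the third: A + 4C = -1.
Solving: C = 1, A = -5, then B = -4.
So h_n = -5·n + (-4) + 1·2^n; at n=14 this is 16310.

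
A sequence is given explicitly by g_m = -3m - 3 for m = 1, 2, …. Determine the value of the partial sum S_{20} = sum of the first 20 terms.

-690

Over m = 1..20: Σm = 210.
Total = (-3)·210 + (-3)·20 = -690.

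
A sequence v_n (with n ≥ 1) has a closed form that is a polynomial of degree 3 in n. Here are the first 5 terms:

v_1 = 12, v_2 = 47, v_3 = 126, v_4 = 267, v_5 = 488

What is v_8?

1st diffs: 35, 79, 141, 221.
2nd diffs: 44, 62, 80.
3rd diffs: 18, 18 (constant).
Newton forward-difference form: v_n = 12 + 35·C(n-1,1) + 44·C(n-1,2) + 18·C(n-1,3).
At n = 8: n-1 = 7, so v_8 = 12 + 245 + 924 + 630 = 1811.

1811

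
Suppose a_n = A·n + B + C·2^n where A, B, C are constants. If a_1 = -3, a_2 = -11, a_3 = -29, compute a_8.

-1259

Plug in n = 1, 2, 3: A + B + 2C = -3; 2A + B + 4C = -11; 3A + B + 8C = -29.
Subtracting the first from the second: A + 2C = -8.
Subtracting the second from the third: A + 4C = -18.
Solving: C = -5, A = 2, then B = 5.
Hence a_8 = 2·8 + 5 + (-5)·256 = -1259.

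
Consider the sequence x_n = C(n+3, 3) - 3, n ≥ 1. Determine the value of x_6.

81

C(9, 3) = 84, so x_6 = 81.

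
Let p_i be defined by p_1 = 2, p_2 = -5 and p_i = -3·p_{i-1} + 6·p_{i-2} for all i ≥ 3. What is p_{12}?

Iterate the recurrence:
p_3 = 27  p_4 = -111  p_5 = 495  p_6 = -2151  p_7 = 9423  p_8 = -41175  p_9 = 180063  p_{10} = -787239  p_{11} = 3442095  p_{12} = -15049719.

-15049719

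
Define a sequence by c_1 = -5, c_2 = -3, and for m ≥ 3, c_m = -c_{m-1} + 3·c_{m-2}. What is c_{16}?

Applying the relation repeatedly:
c_3 = -12;  c_4 = 3;  c_5 = -39;  …;  c_{13} = -21765;  c_{14} = 49773;  c_{15} = -115068;  c_{16} = 264387.

264387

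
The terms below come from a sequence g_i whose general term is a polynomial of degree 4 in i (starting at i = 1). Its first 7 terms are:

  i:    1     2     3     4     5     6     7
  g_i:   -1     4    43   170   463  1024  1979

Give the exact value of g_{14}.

1st diffs: 5, 39, 127, 293, 561, 955.
2nd diffs: 34, 88, 166, 268, 394.
3rd diffs: 54, 78, 102, 126.
4th diffs: 24, 24, 24 (constant).
Newton forward-difference form: g_i = -1 + 5·C(i-1,1) + 34·C(i-1,2) + 54·C(i-1,3) + 24·C(i-1,4).
At i = 14: i-1 = 13, so g_{14} = -1 + 65 + 2652 + 15444 + 17160 = 35320.

35320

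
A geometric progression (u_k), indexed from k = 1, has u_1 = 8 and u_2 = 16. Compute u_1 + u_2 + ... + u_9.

4088

Common ratio r = 2.
u_k = 8·2^(k-1).
S = 8·(2^9 - 1)/(2 - 1) = 8·(512 - 1)/(1) = 4088.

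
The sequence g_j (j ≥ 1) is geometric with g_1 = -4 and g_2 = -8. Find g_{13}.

-16384

Common ratio r = 2.
g_j = (-4)·2^(j-1).
g_{13} = (-4)·2^12 = -16384.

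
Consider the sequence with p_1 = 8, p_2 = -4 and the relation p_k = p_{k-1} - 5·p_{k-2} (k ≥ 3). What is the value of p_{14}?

Compute successive terms:
p_3 = -44, p_4 = -24, p_5 = 196, …, p_{11} = 6916, p_{12} = -54564, p_{13} = -89144, p_{14} = 183676.

183676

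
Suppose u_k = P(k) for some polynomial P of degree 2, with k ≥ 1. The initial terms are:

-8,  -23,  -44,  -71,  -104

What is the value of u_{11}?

1st diffs: -15, -21, -27, -33.
2nd diffs: -6, -6, -6 (constant).
Newton forward-difference form: u_k = -8 + (-15)·C(k-1,1) + (-6)·C(k-1,2).
At k = 11: k-1 = 10, so u_{11} = -8 - 150 - 270 = -428.

-428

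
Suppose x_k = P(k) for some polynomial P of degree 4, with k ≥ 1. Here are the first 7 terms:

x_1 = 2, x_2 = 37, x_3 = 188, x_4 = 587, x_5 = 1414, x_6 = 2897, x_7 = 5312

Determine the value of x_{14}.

1st diffs: 35, 151, 399, 827, 1483, 2415.
2nd diffs: 116, 248, 428, 656, 932.
3rd diffs: 132, 180, 228, 276.
4th diffs: 48, 48, 48 (constant).
Newton forward-difference form: x_k = 2 + 35·C(k-1,1) + 116·C(k-1,2) + 132·C(k-1,3) + 48·C(k-1,4).
At k = 14: k-1 = 13, so x_{14} = 2 + 455 + 9048 + 37752 + 34320 = 81577.

81577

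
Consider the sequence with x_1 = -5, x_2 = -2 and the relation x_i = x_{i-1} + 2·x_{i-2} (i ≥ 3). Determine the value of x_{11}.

-2392

Applying the relation repeatedly:
x_3 = -12  x_4 = -16  x_5 = -40  x_6 = -72  x_7 = -152  x_8 = -296  x_9 = -600  x_{10} = -1192  x_{11} = -2392.
(Characteristic roots are 2 and -1.)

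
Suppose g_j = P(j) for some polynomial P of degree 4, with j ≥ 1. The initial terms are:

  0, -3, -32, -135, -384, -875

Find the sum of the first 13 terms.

1st diffs: -3, -29, -103, -249, -491.
2nd diffs: -26, -74, -146, -242.
3rd diffs: -48, -72, -96.
4th diffs: -24, -24 (constant).
Newton forward-difference form: g_j = (-3)·C(j-1,1) + (-26)·C(j-1,2) + (-48)·C(j-1,3) + (-24)·C(j-1,4).
Continuing: …, -1728, -3087, -5120, -8019, …, g_{13} = -24192.
Summing j = 1..13 (13 terms) gives -72878.

-72878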